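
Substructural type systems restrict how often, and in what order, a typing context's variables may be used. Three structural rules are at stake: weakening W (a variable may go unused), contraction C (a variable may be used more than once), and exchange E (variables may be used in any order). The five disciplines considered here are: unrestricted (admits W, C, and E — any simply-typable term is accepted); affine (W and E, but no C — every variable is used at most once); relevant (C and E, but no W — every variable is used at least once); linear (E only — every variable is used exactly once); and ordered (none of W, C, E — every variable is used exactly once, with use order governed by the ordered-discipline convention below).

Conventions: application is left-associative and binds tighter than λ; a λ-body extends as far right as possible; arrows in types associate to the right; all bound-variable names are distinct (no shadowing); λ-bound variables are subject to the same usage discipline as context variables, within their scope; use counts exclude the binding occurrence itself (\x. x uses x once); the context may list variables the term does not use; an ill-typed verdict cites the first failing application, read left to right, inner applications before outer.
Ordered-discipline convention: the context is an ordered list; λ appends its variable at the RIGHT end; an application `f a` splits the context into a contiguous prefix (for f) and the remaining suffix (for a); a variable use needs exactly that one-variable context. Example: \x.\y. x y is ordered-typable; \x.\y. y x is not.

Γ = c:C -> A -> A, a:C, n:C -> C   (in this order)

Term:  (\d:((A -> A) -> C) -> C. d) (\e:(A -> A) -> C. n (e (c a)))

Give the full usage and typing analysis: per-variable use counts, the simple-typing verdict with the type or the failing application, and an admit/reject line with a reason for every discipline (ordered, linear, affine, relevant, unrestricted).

usage: c ×1, a ×1, n ×1, d (λ-bound) ×1, e (λ-bound) ×1
left-to-right use order: d, n, e, c, a
typing: well-typed — term : ((A -> A) -> C) -> C
ordered: ✗ — use order d, n, e, c, a needs exchange
linear: ✓ — c, a, n, d, e: one use apiece
affine: ✓ — no duplicate uses among c, a, n, d, e
relevant: ✓ — at least one use each (c, a, n, d, e)
unrestricted: ✓ — simply typable at ((A -> A) -> C) -> C; W, C, E all held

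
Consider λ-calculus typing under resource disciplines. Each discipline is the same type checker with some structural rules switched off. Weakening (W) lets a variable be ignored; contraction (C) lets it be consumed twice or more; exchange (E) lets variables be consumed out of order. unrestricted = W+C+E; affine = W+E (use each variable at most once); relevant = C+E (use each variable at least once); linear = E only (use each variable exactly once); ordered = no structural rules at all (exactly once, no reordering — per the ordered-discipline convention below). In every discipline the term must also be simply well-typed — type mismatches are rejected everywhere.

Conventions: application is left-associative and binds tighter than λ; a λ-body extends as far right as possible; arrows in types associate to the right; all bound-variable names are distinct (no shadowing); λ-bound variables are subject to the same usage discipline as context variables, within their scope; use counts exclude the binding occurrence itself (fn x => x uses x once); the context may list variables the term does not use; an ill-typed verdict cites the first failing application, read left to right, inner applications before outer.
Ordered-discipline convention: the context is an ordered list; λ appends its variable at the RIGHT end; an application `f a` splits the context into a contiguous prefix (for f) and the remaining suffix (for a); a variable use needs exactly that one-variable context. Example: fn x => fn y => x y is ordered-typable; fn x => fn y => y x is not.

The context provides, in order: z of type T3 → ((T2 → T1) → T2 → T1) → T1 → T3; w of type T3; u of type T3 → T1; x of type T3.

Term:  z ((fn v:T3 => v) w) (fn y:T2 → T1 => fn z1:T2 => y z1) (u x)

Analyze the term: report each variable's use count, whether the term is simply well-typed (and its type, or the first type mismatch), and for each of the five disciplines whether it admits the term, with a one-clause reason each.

use counts: z: 1; w: 1; u: 1; x: 1; v (λ-bound): 1; y (λ-bound): 1; z1 (λ-bound): 1
order of uses: z, v, w, y, z1, u, x
typing: well-typed — term : T3
ordered ✓ (z, w, u, x, v, y, z1 once each; derivable with no W/C/E)
linear ✓ (z, w, u, x, v, y, z1: one use apiece)
affine ✓ (no duplicate uses among z, w, u, x, v, y, z1)
relevant ✓ (at least one use each (z, w, u, x, v, y, z1))
unrestricted ✓ (typability at T3 is all that's needed)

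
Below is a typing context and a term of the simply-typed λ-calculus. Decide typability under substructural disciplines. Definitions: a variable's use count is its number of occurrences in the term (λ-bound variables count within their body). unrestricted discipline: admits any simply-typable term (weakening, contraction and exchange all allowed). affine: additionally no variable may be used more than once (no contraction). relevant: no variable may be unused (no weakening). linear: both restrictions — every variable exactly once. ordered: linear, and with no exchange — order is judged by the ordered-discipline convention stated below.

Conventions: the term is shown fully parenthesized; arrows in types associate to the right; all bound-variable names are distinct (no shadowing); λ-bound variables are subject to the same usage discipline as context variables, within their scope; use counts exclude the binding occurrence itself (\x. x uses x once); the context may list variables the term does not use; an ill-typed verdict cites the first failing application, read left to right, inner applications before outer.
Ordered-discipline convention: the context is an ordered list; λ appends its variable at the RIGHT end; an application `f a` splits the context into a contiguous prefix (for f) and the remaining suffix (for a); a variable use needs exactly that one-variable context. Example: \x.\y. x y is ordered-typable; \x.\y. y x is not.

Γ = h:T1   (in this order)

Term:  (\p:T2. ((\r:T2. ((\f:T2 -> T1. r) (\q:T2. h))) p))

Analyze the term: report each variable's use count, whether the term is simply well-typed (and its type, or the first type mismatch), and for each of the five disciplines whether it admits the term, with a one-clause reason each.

usage: h ×1, p (λ-bound) ×1, r (λ-bound) ×1, f (λ-bound) ×0, q (λ-bound) ×0
use order (left to right): r, h, p
typing: the term checks, with type T2 -> T2
ordered: ✗ — f, q never used (weakening)
linear: ✗ — f, q never used (weakening)
affine: ✓ — h, p, r, f, q: no repeats, contraction unneeded
relevant: ✗ — f, q never used (weakening)
unrestricted: ✓ — well-typed at T2 -> T2; no restrictions here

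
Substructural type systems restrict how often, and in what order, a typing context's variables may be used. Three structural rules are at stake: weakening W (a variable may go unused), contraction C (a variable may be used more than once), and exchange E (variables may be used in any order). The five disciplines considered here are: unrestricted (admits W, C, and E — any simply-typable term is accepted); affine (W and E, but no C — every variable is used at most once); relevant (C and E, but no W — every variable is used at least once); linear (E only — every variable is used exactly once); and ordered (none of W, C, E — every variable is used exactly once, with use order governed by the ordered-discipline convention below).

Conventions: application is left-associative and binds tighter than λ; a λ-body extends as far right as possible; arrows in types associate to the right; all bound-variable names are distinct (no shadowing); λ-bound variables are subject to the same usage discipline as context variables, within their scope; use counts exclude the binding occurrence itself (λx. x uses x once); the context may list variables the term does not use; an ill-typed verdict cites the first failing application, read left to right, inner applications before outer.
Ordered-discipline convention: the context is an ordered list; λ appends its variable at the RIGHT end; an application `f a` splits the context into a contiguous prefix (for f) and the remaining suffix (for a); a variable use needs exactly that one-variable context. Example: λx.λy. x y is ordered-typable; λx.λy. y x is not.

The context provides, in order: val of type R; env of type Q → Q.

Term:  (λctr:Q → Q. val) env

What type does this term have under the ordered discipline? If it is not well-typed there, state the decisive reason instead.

not well-typed under ordered — ctr left unused
counts: val: 1, env: 1, ctr (bound): 0
left-to-right use order: val, env
typing: well-typed at R
per-discipline verdicts: ordered ✗, linear ✗, affine ✓, relevant ✗, unrestricted ✓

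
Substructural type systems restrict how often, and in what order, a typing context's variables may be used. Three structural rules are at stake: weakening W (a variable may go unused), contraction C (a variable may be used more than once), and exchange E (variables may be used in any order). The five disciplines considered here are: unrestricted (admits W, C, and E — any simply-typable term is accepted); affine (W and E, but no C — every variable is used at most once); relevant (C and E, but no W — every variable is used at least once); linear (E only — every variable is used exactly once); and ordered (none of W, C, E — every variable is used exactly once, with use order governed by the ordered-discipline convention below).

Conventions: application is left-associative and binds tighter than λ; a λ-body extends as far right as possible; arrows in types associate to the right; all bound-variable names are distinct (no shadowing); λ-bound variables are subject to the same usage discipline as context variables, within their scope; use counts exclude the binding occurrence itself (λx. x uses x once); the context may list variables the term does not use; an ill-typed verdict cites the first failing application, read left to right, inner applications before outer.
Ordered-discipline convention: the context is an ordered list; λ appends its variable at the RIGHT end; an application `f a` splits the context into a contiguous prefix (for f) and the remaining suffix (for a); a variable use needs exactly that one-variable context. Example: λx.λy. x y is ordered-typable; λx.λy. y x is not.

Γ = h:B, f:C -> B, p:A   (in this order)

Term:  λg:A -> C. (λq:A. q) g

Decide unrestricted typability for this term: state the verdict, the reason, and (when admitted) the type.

no — not simply typable
variable uses: h: 0, f: 0, p: 0, g (λ-bound): 1, q (λ-bound): 1
left-to-right use order: q, g
typing: ill-typed: argument of type A -> C where A is required
per-discipline verdicts: ordered ✗; linear ✗; affine ✗; relevant ✗; unrestricted ✗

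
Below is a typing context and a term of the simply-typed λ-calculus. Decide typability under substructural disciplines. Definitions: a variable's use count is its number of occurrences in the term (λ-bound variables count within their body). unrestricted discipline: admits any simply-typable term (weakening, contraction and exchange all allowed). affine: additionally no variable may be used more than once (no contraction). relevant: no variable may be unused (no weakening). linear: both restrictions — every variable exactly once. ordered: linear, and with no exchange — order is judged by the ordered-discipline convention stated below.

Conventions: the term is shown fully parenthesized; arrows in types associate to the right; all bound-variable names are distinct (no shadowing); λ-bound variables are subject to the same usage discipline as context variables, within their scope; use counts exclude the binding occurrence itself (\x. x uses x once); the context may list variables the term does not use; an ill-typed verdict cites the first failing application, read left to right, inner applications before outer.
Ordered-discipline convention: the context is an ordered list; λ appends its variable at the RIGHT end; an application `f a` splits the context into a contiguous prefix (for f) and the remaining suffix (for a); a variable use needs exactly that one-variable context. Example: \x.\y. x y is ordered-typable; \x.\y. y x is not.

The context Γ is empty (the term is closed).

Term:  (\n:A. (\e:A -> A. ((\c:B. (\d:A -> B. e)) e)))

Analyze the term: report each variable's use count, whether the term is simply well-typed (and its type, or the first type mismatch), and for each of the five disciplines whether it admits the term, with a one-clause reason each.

use counts: n (λ-bound): 0×; e (λ-bound): 2×; c (λ-bound): 0×; d (λ-bound): 0×
order of uses: e, e
typing: ill-typed: argument of type A -> A where B is required
ordered: ✗ — fails simple typing
linear: ✗ — a type mismatch blocks all five
affine: ✗ — the type mismatch rejects it
relevant: ✗ — not simply typable
unrestricted: ✗ — fails simple typing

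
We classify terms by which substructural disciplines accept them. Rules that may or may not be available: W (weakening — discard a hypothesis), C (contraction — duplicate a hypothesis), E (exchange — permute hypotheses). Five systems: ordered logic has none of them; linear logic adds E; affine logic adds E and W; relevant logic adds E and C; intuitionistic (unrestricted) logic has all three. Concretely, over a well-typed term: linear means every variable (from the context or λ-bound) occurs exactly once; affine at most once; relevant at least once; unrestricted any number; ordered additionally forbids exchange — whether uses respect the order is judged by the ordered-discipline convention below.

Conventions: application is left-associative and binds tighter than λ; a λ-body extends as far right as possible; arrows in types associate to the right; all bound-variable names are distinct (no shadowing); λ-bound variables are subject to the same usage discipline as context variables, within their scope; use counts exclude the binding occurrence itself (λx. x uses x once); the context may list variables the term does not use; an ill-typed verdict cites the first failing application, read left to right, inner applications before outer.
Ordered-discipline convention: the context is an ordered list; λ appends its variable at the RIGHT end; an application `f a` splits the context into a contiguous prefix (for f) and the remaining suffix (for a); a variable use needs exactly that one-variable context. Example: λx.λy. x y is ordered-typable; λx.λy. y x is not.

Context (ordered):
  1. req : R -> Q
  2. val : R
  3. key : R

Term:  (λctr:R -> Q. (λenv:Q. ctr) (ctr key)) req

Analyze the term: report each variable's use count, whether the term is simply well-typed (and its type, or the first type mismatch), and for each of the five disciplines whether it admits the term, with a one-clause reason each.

counts: req=1, val=0, key=1, ctr (λ-bound)=2, env (λ-bound)=0
order of uses: ctr, ctr, key, req
typing: well-typed at R -> Q
ordered: ✗ — repeated use of ctr ×2; unused: val, env — weakening required
linear: ✗ — repeated use of ctr ×2; unused: val, env — weakening required
affine: ✗ — repeated use of ctr ×2
relevant: ✗ — unused: val, env — weakening required
unrestricted: ✓ — well-typed at R -> Q; no restrictions here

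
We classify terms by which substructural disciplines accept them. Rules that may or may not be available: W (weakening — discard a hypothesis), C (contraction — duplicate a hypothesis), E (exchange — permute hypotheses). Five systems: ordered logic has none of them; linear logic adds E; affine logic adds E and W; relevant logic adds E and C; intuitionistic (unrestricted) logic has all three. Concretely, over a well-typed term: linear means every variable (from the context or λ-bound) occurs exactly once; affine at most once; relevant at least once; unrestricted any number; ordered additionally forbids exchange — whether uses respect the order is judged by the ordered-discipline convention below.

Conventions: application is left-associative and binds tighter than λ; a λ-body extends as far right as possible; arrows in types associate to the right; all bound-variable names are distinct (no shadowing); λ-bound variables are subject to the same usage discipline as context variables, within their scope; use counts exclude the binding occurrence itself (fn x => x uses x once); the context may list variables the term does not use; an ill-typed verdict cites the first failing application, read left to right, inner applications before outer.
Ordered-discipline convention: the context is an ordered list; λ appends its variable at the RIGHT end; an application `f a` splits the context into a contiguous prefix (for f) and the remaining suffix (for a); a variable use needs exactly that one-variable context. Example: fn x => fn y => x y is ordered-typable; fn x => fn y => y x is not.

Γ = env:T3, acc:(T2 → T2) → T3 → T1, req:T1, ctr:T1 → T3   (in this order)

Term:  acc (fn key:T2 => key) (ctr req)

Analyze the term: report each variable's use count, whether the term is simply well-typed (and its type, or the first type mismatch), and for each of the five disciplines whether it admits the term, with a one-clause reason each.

use counts: env: 0; acc: 1; req: 1; ctr: 1; key [bound]: 1
left-to-right use order: acc, key, ctr, req
typing: the term checks, with type T1
ordered ✗ (env left unused)
linear ✗ (env left unused)
affine ✓ (at most one use each (env, acc, req, ctr, key))
relevant ✗ (env left unused)
unrestricted ✓ (well-typed at T1; no restrictions here)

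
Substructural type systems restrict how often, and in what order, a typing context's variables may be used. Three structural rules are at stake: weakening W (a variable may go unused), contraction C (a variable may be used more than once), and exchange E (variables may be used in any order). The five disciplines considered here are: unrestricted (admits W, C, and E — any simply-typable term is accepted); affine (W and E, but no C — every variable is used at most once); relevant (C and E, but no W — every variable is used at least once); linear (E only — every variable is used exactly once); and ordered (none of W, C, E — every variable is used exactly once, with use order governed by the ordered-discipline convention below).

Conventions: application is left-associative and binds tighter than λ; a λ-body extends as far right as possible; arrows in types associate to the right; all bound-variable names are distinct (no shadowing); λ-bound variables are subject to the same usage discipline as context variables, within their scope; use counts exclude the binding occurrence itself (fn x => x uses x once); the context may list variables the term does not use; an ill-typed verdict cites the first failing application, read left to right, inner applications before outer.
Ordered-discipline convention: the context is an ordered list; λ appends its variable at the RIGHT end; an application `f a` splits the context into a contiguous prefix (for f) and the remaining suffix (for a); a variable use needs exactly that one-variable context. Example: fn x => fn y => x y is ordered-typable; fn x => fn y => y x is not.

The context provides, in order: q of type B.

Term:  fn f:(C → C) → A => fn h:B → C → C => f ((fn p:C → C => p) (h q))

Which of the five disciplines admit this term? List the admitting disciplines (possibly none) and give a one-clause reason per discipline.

accepted by: linear, affine, relevant, unrestricted
variable uses: q=1, f (λ-bound)=1, h (λ-bound)=1, p (λ-bound)=1
use order (left to right): f, p, h, q
typing: the term checks, with type ((C → C) → A) → (B → C → C) → A
ordered ✗ (needs exchange: uses follow f, p, h, q)
linear ✓ (exactly-once usage across q, f, h, p)
affine ✓ (at most one use each (q, f, h, p))
relevant ✓ (every one of q, f, h, p appears)
unrestricted ✓ (well-typed at ((C → C) → A) → (B → C → C) → A; no restrictions here)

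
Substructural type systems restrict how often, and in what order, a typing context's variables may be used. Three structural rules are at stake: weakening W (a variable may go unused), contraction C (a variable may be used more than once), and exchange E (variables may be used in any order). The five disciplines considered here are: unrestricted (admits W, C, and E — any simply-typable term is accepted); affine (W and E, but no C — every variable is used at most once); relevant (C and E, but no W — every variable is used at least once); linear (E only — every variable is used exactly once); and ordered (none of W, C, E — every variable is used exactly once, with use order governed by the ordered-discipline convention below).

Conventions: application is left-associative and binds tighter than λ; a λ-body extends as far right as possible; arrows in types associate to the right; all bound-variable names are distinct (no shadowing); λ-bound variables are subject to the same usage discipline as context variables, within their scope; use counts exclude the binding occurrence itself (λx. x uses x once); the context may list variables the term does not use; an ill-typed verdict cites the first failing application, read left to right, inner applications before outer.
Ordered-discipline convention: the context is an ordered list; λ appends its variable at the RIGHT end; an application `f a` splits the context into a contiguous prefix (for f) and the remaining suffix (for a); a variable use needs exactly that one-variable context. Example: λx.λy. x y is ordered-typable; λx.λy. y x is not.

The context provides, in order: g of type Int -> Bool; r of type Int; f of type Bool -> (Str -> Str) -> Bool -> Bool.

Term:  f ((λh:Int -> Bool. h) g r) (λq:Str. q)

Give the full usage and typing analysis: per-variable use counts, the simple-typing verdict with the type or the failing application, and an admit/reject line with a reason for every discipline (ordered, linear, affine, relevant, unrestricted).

usage: g ×1, r ×1, f ×1, h (λ-bound) ×1, q (λ-bound) ×1
use order (left to right): f, h, g, r, q
typing: the term checks, with type Bool -> Bool
ordered: ✗, no ordered split (uses run f, h, g, r, q)
linear: ✓, g, r, f, h, q: one use apiece
affine: ✓, at most one use each (g, r, f, h, q)
relevant: ✓, every one of g, r, f, h, q appears
unrestricted: ✓, well-typed at Bool -> Bool; no restrictions here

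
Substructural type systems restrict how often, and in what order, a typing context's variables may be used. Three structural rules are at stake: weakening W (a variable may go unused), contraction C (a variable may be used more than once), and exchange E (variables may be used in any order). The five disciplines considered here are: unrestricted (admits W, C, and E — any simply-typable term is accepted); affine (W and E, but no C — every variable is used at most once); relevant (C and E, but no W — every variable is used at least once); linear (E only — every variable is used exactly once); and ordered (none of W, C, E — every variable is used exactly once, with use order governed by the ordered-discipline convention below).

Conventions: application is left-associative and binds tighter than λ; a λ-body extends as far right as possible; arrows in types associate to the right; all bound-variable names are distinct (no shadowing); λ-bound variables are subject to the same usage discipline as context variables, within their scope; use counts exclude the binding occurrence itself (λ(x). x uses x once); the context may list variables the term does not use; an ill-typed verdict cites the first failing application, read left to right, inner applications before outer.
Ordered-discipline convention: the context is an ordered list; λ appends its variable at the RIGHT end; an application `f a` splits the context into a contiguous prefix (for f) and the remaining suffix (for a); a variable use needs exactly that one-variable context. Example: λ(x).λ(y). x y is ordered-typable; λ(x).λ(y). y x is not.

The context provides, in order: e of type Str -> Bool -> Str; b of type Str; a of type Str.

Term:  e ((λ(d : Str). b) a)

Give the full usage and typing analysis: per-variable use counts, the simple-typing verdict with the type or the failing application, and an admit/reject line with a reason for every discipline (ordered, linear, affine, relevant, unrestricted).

variable uses: e: 1×; b: 1×; a: 1×; d (λ-bound): 0×
left-to-right use order: e, b, a
typing: well-typed at Bool -> Str
ordered: ✗, needs weakening: d unused
linear: ✗, needs weakening: d unused
affine: ✓, e, b, a, d: no repeats, contraction unneeded
relevant: ✗, needs weakening: d unused
unrestricted: ✓, typability at Bool -> Str is all that's needed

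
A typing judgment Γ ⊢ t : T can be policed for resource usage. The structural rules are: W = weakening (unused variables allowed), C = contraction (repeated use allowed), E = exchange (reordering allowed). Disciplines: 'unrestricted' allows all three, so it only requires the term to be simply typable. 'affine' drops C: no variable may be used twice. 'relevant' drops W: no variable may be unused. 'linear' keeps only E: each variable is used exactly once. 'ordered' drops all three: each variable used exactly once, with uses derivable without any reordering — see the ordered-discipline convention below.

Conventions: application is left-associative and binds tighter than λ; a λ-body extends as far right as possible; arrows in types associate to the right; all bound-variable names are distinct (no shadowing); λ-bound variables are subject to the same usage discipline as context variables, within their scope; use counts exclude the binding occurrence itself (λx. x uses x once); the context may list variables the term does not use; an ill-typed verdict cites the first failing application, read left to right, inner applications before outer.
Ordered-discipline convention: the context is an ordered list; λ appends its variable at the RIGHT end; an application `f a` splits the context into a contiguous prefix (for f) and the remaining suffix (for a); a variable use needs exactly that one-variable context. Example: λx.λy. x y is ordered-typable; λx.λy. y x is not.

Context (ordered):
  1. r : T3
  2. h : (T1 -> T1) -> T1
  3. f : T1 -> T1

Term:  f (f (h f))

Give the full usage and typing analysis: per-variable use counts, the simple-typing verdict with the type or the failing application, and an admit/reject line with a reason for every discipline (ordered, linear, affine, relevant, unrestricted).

counts: r=0, h=1, f=3
uses in reading order: f, f, h, f
typing: ✓ — T1
ordered: ✗ — repeated use of f ×3; r left unused
linear: ✗ — repeated use of f ×3; r left unused
affine: ✗ — repeated use of f ×3
relevant: ✗ — r left unused
unrestricted: ✓ — type-checks (T1) and nothing is barred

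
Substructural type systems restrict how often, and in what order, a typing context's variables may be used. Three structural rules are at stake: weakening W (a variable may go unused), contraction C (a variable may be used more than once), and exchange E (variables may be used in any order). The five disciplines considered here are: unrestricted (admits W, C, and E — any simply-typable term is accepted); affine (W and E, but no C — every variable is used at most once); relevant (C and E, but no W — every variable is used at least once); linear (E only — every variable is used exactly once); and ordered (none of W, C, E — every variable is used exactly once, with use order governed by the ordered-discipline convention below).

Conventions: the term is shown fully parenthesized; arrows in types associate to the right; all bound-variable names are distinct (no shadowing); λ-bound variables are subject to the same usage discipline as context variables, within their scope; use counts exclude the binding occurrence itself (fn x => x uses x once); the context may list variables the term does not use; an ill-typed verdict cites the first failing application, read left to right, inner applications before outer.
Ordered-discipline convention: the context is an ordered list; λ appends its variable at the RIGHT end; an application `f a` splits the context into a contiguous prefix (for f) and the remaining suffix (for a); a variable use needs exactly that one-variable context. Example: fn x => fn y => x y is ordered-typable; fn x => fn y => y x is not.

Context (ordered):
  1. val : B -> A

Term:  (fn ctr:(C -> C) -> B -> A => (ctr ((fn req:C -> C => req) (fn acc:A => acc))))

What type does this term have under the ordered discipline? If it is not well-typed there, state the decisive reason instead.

not well-typed under ordered — fails simple typing
usage: val ×0, ctr (λ-bound) ×1, req (λ-bound) ×1, acc (λ-bound) ×1
left-to-right use order: ctr, req, acc
typing: ill-typed: an application expects C -> C but receives A -> A
all disciplines: ordered ✗; linear ✗; affine ✗; relevant ✗; unrestricted ✗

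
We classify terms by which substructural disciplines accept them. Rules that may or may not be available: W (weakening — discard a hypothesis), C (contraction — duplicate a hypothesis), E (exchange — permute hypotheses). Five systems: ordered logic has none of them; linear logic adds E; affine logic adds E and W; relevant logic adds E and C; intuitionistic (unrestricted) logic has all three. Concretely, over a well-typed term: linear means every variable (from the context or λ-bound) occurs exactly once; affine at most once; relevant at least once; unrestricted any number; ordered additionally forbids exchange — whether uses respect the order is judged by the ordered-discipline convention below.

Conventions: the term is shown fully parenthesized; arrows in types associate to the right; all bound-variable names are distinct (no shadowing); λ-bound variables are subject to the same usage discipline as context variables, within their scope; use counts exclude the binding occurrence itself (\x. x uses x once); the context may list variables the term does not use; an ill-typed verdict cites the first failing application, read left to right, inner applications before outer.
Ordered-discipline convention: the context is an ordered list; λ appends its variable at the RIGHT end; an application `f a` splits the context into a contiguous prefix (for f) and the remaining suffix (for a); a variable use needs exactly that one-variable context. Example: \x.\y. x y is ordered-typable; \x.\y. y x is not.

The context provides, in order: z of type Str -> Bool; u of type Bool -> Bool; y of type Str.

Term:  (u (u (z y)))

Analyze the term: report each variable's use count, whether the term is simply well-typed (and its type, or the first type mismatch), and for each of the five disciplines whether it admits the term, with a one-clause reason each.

usage: z ×1, u ×2, y ×1
left-to-right use order: u, u, z, y
typing: well-typed — term : Bool
ordered: ✗ — u ×2 used more than once (contraction)
linear: ✗ — u ×2 used more than once (contraction)
affine: ✗ — u ×2 used more than once (contraction)
relevant: ✓ — none of z, u, y goes unused
unrestricted: ✓ — simply typable at Bool; W, C, E all held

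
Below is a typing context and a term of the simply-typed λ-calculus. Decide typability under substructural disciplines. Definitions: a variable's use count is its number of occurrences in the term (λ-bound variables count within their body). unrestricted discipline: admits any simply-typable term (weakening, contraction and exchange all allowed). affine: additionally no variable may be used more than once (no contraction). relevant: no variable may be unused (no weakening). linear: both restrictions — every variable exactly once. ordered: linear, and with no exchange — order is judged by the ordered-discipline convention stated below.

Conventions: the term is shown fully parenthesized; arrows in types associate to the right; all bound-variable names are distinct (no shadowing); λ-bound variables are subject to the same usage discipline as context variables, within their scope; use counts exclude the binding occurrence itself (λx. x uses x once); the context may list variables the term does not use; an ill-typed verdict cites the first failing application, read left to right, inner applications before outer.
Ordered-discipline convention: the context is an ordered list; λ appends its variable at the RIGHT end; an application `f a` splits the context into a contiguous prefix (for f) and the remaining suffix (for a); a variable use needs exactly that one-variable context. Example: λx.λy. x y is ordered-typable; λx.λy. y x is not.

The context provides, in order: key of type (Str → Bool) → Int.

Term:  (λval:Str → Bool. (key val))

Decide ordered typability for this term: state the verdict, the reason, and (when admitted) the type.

yes — key, val: once each, no exchange needed; term : (Str → Bool) → Int
use counts: key ×1; val (bound) ×1
uses in reading order: key, val
typing: the term checks, with type (Str → Bool) → Int
all disciplines: ordered ✓, linear ✓, affine ✓, relevant ✓, unrestricted ✓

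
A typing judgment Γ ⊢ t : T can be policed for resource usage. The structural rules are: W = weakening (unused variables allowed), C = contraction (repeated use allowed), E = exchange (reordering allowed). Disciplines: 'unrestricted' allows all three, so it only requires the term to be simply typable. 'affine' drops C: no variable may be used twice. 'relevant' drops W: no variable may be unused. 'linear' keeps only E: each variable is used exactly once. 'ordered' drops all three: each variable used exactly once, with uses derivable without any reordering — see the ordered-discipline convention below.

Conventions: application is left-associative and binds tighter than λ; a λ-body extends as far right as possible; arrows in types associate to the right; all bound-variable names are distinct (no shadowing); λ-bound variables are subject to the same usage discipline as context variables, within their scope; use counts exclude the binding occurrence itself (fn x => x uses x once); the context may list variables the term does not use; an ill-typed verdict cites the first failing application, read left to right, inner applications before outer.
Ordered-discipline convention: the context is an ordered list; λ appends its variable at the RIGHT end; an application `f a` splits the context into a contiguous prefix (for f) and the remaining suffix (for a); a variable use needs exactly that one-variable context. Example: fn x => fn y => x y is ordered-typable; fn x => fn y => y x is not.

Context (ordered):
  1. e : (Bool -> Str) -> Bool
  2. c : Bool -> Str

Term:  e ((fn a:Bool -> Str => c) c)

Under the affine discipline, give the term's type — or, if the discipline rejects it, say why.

not well-typed under affine — needs contraction — c ×2
counts: e: 1×, c: 2×, a [bound]: 0×
use order (left to right): e, c, c
typing: ✓ — Bool
all disciplines: ordered ✗ · linear ✗ · affine ✗ · relevant ✗ · unrestricted ✓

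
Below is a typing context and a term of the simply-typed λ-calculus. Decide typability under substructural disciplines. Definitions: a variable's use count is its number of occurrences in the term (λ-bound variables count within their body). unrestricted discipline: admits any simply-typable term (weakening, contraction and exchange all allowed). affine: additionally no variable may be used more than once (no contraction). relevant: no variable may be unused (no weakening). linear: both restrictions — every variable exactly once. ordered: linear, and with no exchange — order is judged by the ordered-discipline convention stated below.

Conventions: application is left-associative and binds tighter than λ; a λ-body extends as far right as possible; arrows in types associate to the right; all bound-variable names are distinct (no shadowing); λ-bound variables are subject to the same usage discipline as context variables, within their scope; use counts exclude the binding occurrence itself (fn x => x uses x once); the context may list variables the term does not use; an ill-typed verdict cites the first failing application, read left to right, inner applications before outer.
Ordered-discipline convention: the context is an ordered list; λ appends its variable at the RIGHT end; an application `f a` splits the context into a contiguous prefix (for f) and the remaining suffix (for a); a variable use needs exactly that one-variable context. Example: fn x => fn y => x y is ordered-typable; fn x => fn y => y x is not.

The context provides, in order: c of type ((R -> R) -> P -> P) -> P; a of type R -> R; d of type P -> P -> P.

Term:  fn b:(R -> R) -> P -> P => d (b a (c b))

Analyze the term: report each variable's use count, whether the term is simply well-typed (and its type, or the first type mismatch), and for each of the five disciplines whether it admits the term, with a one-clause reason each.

use counts: c: 1×, a: 1×, d: 1×, b (λ-bound): 2×
use order (left to right): d, b, a, c, b
typing: well-typed at ((R -> R) -> P -> P) -> P -> P
ordered: ✗ — needs contraction — b ×2
linear: ✗ — needs contraction — b ×2
affine: ✗ — needs contraction — b ×2
relevant: ✓ — at least one use each (c, a, d, b)
unrestricted: ✓ — type-checks (((R -> R) -> P -> P) -> P -> P) and nothing is barred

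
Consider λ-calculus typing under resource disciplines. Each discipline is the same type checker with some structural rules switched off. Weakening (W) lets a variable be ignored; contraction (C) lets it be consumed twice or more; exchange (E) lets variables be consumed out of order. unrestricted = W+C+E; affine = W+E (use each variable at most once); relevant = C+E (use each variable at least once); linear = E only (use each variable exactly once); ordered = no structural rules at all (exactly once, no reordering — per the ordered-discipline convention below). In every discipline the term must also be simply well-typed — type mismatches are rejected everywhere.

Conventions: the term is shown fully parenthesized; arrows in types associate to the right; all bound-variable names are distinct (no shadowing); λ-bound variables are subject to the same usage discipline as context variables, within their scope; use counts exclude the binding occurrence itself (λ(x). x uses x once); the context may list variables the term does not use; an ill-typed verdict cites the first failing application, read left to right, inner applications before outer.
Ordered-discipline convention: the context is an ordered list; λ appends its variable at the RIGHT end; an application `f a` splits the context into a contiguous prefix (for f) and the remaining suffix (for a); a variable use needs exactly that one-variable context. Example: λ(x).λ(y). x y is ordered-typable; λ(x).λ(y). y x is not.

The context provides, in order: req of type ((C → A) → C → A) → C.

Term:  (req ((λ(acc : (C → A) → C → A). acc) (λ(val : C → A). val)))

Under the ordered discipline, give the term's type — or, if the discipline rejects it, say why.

term : C
variable uses: req ×1; acc (λ-bound) ×1; val (λ-bound) ×1
uses in reading order: req, acc, val
typing: the term checks, with type C
summary: ordered ✓; linear ✓; affine ✓; relevant ✓; unrestricted ✓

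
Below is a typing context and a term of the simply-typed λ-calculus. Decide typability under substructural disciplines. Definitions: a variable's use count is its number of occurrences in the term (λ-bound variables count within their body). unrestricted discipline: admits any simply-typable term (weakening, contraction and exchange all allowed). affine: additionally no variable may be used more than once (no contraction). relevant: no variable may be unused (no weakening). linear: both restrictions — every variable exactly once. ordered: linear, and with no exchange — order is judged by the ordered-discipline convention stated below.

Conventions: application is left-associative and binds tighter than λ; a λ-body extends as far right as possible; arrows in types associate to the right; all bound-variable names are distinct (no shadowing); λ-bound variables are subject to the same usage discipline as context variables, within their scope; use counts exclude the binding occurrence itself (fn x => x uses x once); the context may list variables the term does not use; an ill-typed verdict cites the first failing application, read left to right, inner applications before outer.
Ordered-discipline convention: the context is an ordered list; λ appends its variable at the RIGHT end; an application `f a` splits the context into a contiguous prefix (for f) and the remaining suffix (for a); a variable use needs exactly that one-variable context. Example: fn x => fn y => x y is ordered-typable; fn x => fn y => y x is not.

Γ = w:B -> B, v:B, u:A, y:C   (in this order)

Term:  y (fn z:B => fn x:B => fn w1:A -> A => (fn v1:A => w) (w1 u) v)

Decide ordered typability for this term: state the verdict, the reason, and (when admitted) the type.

no — fails simple typing
use counts: w ×1; v ×1; u ×1; y ×1; z (λ-bound) ×0; x (λ-bound) ×0; w1 (λ-bound) ×1; v1 (λ-bound) ×0
order of uses: y, w, w1, u, v
typing: ill-typed: can't apply a value of type C
all disciplines: ordered ✗ · linear ✗ · affine ✗ · relevant ✗ · unrestricted ✗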